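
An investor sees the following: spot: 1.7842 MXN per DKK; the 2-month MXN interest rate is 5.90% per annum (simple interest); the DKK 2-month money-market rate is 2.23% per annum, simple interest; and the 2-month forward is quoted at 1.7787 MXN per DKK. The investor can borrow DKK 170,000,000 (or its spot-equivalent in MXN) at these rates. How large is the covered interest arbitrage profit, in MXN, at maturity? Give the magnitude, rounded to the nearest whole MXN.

MXN 2,793,746

T = 2/12 years.
Route A — deposit DKK, sell forward: 170,000,000 × 1.00371666667 × 1.7787 = MXN 303,502,841.95.
Route B — convert at spot, deposit MXN: 170,000,000 × 1.7842 × 1.00983333333 = MXN 306,296,587.67.
The quoted forward undervalues DKK, so borrow DKK, convert to MXN at spot, deposit the MXN at 5.90%, and buy DKK forward at 1.7787 to cover the loan.
The gap between the two covered legs is MXN 2,793,746.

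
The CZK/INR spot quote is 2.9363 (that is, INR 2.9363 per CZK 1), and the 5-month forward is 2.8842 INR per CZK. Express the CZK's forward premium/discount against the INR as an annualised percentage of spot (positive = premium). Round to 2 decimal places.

-4.26%

T = 5/12 years.
Period premium: (2.8842 − 2.9363)/2.9363 = -0.0177434.
Per annum: -0.0177434 / (5/12) = -0.042584 = -4.26%.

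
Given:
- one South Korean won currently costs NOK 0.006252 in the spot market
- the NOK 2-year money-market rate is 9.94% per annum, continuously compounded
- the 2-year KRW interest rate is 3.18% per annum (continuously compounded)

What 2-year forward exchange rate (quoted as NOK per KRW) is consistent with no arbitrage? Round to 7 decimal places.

T = 2 years.
NOK growth factor: e^(0.0994×2) = 1.219938.
KRW growth factor: e^(0.0318×2) = 1.065666.
So F = 0.006252 × 1.219938 / 1.065666 = 0.007157076 (NOK/KRW).

0.0071571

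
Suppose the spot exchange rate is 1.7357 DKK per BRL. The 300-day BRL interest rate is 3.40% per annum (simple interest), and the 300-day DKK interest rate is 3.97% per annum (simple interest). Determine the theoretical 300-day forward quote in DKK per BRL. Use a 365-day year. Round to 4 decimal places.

T = 300/365 years.
DKK growth factor: 1 + 0.0397×300/365 = 1.0326301.
Growth of 1 BRL over T: 1 + 0.0340×300/365 = 1.0279452.
CIP: F = S · (grow DKK)/(grow BRL) = 1.7357 × 1.0326301/1.0279452 = 1.743611 DKK per BRL.

1.7436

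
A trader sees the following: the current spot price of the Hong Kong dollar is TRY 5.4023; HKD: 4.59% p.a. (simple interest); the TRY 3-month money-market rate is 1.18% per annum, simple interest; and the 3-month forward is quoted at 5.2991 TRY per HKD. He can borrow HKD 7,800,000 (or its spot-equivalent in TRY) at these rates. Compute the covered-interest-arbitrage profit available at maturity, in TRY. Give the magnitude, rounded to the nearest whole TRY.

TRY 454,971

T = 3/12 years.
Invest the HKD and cover forward: 7,800,000 × 1.011475 × 5.2991 = TRY 41,807,275.95.
Convert at spot and invest in TRY: 7,800,000 × 5.4023 × 1.002950 = TRY 42,262,246.92.
The quoted forward undervalues HKD, so borrow HKD, convert to TRY at spot, deposit the TRY at 1.18%, and buy HKD forward at 5.2991 to cover the loan.
Profit = 42,262,246.92 − 41,807,275.95 = TRY 454,971.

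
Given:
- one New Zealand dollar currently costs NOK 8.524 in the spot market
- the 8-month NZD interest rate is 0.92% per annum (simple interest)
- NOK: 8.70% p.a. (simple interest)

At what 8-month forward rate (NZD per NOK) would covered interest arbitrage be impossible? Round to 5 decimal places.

T = 8/12 years.
NOK accumulates by 1 + 0.0870×8/12 = 1.058000.
NZD growth factor: 1 + 0.0092×8/12 = 1.0061333.
So F = 8.524 × 1.058000 / 1.0061333 = 8.963417 (NOK/NZD).
Quoted the other way: 1/8.963417 = 0.11156 NZD per NOK.

0.11156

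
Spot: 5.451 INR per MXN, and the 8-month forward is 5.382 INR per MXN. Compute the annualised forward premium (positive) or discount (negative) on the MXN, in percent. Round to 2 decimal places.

-1.90%

T = 8/12 years.
Period premium: (5.382 − 5.451)/5.451 = -0.0126582.
×(1/T) gives -1.90% p.a.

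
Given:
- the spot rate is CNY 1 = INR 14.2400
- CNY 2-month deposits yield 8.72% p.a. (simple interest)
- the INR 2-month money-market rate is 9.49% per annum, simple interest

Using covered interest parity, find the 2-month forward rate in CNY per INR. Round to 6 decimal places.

T = 2/12 years.
Growth of 1 INR over T: 1 + 0.0949×2/12 = 1.0158167.
CNY growth factor: 1 + 0.0872×2/12 = 1.0145333.
So F = 14.24 × 1.0158167 / 1.0145333 = 14.25801 (INR/CNY).
Invert for CNY per INR: 1 / 14.25801 = 0.070136.

0.070136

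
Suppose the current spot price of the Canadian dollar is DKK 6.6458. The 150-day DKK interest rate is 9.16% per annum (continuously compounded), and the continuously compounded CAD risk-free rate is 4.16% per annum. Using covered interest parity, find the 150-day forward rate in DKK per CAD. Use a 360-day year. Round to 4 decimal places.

6.7857

T = 150/360 years.
DKK accumulates by e^(0.0916×150/360) = 1.0389044.
Growth of 1 CAD over T: e^(0.0416×150/360) = 1.0174844.
Forward (DKK per CAD) = 6.6458 × 1.0389044 / 1.0174844 = 6.785707.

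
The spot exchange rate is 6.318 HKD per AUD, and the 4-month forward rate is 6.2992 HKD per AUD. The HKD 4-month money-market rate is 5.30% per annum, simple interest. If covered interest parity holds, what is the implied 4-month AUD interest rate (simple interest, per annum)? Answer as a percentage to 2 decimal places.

6.21%

T = 4/12 years.
F/S = 6.2992/6.318 = 0.9970244 = (growth of HKD) / (growth of AUD).
HKD growth factor: 1 + 0.0530×4/12 = 1.0176667.
Hence g_AUD = 1.0207039.
r = (1.0207039 − 1)/(4/12) = 0.062112 → 6.21%.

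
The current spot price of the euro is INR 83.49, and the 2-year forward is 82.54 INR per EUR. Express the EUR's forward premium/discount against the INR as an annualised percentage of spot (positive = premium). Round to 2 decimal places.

T = 2 years.
EUR trades forward at -1.13786% vs spot over the period.
×(1/T) gives -0.57% p.a.

-0.57%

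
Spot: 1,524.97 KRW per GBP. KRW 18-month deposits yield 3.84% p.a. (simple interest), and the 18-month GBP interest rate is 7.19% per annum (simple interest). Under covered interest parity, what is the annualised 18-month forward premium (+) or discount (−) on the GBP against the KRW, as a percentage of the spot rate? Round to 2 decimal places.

-3.02%

T = 18/12 years.
CIP forward (KRW per GBP) = 1524.97 × 1.057600/1.107850 = 1455.80022.
Annualised premium = (F − S)/S × (1/T) = (1455.80022 − 1524.97)/1524.97 ÷ (18/12) = -3.02%.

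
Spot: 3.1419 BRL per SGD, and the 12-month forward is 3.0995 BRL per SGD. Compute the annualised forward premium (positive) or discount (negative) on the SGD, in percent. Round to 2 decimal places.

T = 1 year.
(F − S)/S = (3.0995 − 3.1419)/3.1419 = -0.0134950.
Annualise by dividing by T: -0.0134950 / 1 = -0.013495 → -1.35%.

-1.35%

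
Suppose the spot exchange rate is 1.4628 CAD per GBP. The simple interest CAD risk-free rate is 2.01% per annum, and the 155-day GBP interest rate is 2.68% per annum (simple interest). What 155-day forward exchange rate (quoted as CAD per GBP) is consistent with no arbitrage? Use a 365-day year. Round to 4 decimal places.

T = 155/365 years.
Growth of 1 CAD over T: 1 + 0.0201×155/365 = 1.0085356.
Growth of 1 GBP over T: 1 + 0.0268×155/365 = 1.0113808.
CIP: F = S · (grow CAD)/(grow GBP) = 1.4628 × 1.0085356/1.0113808 = 1.458685 CAD per GBP.

1.4587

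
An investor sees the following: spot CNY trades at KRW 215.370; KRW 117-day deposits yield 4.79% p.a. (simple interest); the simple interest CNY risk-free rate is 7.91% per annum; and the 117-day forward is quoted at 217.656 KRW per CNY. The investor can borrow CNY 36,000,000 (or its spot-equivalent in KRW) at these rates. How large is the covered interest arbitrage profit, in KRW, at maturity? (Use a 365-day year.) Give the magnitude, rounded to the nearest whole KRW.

T = 117/365 years.
Route A — deposit CNY, sell forward: 36,000,000 × 1.025355342466 × 217.656 = KRW 8,034,290,727.11.
Route B — convert at spot, deposit KRW: 36,000,000 × 215.370 × 1.015354246575 = KRW 7,872,366,387.05.
The quoted forward overvalues CNY, so borrow KRW, buy CNY at spot, deposit the CNY at 7.91%, and sell the proceeds forward at 217.656.
Arbitrage profit = |8,034,290,727.11 − 7,872,366,387.05| = KRW 161,924,340.

KRW 161,924,340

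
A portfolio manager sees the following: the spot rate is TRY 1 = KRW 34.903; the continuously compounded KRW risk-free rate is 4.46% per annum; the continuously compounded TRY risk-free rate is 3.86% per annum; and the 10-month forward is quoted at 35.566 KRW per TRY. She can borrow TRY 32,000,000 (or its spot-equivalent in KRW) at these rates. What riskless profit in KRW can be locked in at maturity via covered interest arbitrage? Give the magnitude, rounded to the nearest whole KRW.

T = 10/12 years.
Invest the TRY and cover forward: 32,000,000 × 1.032689605897 × 35.566 = KRW 1,175,316,432.75.
Convert at spot and invest in KRW: 32,000,000 × 34.903 × 1.037865984088 = KRW 1,159,188,366.16.
The quoted forward overvalues TRY, so borrow KRW, buy TRY at spot, deposit the TRY at 3.86%, and sell the proceeds forward at 35.566.
Arbitrage profit = |1,175,316,432.75 − 1,159,188,366.16| = KRW 16,128,067.

KRW 16,128,067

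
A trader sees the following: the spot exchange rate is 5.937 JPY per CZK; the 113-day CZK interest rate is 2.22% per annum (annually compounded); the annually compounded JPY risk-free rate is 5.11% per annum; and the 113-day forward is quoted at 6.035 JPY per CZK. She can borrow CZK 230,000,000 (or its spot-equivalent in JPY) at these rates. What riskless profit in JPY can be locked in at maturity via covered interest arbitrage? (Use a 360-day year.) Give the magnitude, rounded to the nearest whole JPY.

JPY 10,610,526

T = 113/360 years.
Keep in CZK, deliver into the forward: 230,000,000·1.006915916117·6.035 = JPY 1,397,649,637.37.
Swap to JPY now, deposit: 230,000,000·5.937·1.015766352067 = JPY 1,387,039,111.41.
The quoted forward overvalues CZK, so borrow JPY, buy CZK at spot, deposit the CZK at 2.22%, and sell the proceeds forward at 6.035.
The gap between the two covered legs is JPY 10,610,526.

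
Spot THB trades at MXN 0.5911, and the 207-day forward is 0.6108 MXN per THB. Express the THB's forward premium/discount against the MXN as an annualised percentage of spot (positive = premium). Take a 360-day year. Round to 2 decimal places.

+5.80%

T = 207/360 years.
(F − S)/S = (0.6108 − 0.5911)/0.5911 = 0.0333277.
Annualise by dividing by T: 0.0333277 / (207/360) = 0.057961 → 5.80%.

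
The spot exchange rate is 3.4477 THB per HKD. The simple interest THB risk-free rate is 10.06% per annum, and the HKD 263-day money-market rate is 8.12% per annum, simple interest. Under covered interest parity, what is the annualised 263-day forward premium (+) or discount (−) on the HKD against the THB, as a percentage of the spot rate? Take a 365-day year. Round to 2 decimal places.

T = 263/365 years.
No-arbitrage forward: 3.4477 × 1.0724871 / 1.0585085 = 3.4932301 THB/HKD.
(F − S)/S ÷ T = (3.4932301 − 3.4477)/3.4477/(263/365) = 0.018328 → 1.83%.

+1.83%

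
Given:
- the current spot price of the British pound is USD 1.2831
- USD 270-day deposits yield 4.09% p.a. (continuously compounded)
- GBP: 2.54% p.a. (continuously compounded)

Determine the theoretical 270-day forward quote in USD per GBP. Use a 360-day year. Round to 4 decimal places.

T = 270/360 years.
Growth of 1 USD over T: e^(0.0409×270/360) = 1.0311503.
Growth of 1 GBP over T: e^(0.0254×270/360) = 1.0192326.
So F = 1.2831 × 1.0311503 / 1.0192326 = 1.298103 (USD/GBP).

1.2981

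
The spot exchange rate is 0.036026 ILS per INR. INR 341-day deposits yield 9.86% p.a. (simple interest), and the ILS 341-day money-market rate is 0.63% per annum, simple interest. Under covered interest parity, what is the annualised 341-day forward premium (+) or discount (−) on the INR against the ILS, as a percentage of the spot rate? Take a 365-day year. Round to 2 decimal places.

T = 341/365 years.
CIP forward (ILS per INR) = 0.036026 × 1.0058858/1.0921167 = 0.033181474.
Annualised premium = (F − S)/S × (1/T) = (0.033181474 − 0.036026)/0.036026 ÷ (341/365) = -8.45%.

-8.45%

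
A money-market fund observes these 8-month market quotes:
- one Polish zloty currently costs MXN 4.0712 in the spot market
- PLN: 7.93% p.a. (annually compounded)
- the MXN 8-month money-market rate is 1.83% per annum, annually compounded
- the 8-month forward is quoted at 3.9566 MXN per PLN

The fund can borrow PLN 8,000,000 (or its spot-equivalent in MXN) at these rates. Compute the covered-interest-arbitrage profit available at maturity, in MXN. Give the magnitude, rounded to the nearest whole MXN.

T = 8/12 years.
Invest the PLN and cover forward: 8,000,000 × 1.0521914894 × 3.9566 = MXN 33,304,806.78.
Convert at spot and invest in MXN: 8,000,000 × 4.0712 × 1.0121630894 = MXN 32,965,746.96.
The quoted forward overvalues PLN, so borrow MXN, buy PLN at spot, deposit the PLN at 7.93%, and sell the proceeds forward at 3.9566.
Profit = 33,304,806.78 − 32,965,746.96 = MXN 339,060.

MXN 339,060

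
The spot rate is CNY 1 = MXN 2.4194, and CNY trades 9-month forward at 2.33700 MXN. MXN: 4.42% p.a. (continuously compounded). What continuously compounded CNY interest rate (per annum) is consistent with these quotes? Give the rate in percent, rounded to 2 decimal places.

9.04%

T = 9/12 years.
By CIP, F/S equals the MXN-to-CNY growth ratio: 2.337/2.4194 = 0.9659420.
MXN growth factor: e^(0.0442×9/12) = 1.0337056.
Hence g_CNY = 1.0701529.
r = ln(1.0701529)/(9/12) = 0.090402 → 9.04%.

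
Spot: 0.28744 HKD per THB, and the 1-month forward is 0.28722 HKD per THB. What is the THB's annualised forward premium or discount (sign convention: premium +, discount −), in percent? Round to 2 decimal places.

-0.92%

T = 1/12 years.
(F − S)/S = (0.28722 − 0.28744)/0.28744 = -0.0007654.
×(1/T) gives -0.92% p.a.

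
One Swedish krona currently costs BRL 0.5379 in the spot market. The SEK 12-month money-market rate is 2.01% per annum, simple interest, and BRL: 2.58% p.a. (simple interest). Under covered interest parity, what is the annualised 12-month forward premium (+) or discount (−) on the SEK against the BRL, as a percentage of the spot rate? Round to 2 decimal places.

+0.56%

T = 1 year.
F = S · g_BRL/g_SEK = 0.5379 × 1.025800/1.020100 = 0.5409056.
Annualised premium = (F − S)/S × (1/T) = (0.5409056 − 0.5379)/0.5379 ÷ 1 = 0.56%.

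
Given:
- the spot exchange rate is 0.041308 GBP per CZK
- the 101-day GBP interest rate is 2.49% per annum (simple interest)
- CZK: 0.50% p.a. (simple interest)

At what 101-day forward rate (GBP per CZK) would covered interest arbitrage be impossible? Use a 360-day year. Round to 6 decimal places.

T = 101/360 years.
GBP accumulates by 1 + 0.0249×101/360 = 1.0069858.
Growth of 1 CZK over T: 1 + 0.0050×101/360 = 1.0014028.
So F = 0.041308 × 1.0069858 / 1.0014028 = 0.04153830 (GBP/CZK).

0.041538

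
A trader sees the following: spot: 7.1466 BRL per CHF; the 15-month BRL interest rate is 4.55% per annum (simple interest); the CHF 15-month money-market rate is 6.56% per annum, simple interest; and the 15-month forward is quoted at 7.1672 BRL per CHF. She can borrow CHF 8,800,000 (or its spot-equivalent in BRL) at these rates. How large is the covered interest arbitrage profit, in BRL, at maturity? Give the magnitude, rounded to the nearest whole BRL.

T = 15/12 years.
Route A — deposit CHF, sell forward: 8,800,000 × 1.082000 × 7.1672 = BRL 68,243,211.52.
Route B — convert at spot, deposit BRL: 8,800,000 × 7.1466 × 1.056875 = BRL 66,466,953.30.
The quoted forward overvalues CHF, so borrow BRL, buy CHF at spot, deposit the CHF at 6.56%, and sell the proceeds forward at 7.1672.
Profit = 68,243,211.52 − 66,466,953.30 = BRL 1,776,258.

BRL 1,776,258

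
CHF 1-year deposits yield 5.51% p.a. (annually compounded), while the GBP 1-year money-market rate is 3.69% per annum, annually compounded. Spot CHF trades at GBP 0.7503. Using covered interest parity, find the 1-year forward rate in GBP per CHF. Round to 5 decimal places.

T = 1 year.
Growth of 1 GBP over T: (1 + 0.0369)^1 = 1.036900.
Growth of 1 CHF over T: (1 + 0.0551)^1 = 1.055100.
CIP: F = S · (grow GBP)/(grow CHF) = 0.7503 × 1.036900/1.055100 = 0.7373577 GBP per CHF.

0.73736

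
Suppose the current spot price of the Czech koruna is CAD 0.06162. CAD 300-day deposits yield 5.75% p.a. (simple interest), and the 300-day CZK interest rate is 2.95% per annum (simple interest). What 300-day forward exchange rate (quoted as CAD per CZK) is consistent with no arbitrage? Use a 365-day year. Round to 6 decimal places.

0.063005

T = 300/365 years.
CAD accumulates by 1 + 0.0575×300/365 = 1.0472603.
Growth of 1 CZK over T: 1 + 0.0295×300/365 = 1.0242466.
Forward (CAD per CZK) = 0.06162 × 1.0472603 / 1.0242466 = 0.06300453.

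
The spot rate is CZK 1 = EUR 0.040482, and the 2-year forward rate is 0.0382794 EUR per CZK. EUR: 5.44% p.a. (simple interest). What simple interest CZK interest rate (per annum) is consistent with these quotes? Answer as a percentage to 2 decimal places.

T = 2 years.
By CIP, F/S equals the EUR-to-CZK growth ratio: 0.0382794/0.040482 = 0.9455906.
The EUR side grows by 1 + 0.0544×2 = 1.108800.
That pins the CZK growth at 1.1726005.
r = (1.1726005 − 1)/2 = 0.086300 → 8.63%.

8.63%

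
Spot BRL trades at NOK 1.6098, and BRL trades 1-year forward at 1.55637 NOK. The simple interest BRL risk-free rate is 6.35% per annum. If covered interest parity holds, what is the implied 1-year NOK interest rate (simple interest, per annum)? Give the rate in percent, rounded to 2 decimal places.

T = 1 year.
F/S = 1.55637/1.6098 = 0.9668095 = (growth of NOK) / (growth of BRL).
The BRL side grows by 1 + 0.0635×1 = 1.063500.
Hence g_NOK = 1.0282019.
r = (1.0282019 − 1)/1 = 0.028202 → 2.82%.

2.82%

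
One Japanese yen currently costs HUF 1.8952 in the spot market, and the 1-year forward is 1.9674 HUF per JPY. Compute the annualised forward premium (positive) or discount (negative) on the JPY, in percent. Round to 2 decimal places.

+3.81%

T = 1 year.
JPY trades forward at +3.80962% vs spot over the period.
×(1/T) gives 3.81% p.a.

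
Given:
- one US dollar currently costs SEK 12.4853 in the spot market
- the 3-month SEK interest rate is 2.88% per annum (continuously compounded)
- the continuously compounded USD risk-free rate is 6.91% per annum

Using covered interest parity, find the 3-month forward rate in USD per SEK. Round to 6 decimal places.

T = 3/12 years.
SEK growth factor: e^(0.0288×3/12) = 1.007226.
USD accumulates by e^(0.0691×3/12) = 1.0174251.
Forward (SEK per USD) = 12.4853 × 1.007226 / 1.0174251 = 12.36014.
Quoted the other way: 1/12.36014 = 0.080905 USD per SEK.

0.080905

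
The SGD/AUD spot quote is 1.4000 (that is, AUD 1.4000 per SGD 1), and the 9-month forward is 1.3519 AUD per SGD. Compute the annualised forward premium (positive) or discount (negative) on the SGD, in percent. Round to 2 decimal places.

-4.58%

T = 9/12 years.
Period premium: (1.3519 − 1.4)/1.4 = -0.0343571.
Per annum: -0.0343571 / (9/12) = -0.045809 = -4.58%.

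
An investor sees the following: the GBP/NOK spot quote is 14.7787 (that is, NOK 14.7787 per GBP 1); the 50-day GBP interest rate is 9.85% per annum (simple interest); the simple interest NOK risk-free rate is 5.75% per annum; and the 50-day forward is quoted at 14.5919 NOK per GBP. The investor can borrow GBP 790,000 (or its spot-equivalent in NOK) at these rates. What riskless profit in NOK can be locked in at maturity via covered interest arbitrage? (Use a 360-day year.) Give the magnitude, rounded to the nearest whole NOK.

NOK 83,107

T = 50/360 years.
Invest the GBP and cover forward: 790,000 × 1.0136805556 × 14.5919 = NOK 11,685,304.99.
Convert at spot and invest in NOK: 790,000 × 14.7787 × 1.0079861111 = NOK 11,768,412.23.
The quoted forward undervalues GBP, so borrow GBP, convert to NOK at spot, deposit the NOK at 5.75%, and buy GBP forward at 14.5919 to cover the loan.
The gap between the two covered legs is NOK 83,107.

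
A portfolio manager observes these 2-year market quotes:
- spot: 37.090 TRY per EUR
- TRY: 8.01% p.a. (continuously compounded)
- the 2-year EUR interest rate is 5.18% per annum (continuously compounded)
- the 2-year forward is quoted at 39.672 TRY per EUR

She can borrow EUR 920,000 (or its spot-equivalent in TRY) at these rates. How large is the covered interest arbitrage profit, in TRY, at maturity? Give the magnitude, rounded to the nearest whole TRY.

TRY 430,781

T = 2 years.
Route A — deposit EUR, sell forward: 920,000 × 1.1091567035 × 39.672 = TRY 40,482,267.56.
Route B — convert at spot, deposit TRY: 920,000 × 37.090 × 1.1737455966 = TRY 40,051,486.24.
The quoted forward overvalues EUR, so borrow TRY, buy EUR at spot, deposit the EUR at 5.18%, and sell the proceeds forward at 39.672.
The gap between the two covered legs is TRY 430,781.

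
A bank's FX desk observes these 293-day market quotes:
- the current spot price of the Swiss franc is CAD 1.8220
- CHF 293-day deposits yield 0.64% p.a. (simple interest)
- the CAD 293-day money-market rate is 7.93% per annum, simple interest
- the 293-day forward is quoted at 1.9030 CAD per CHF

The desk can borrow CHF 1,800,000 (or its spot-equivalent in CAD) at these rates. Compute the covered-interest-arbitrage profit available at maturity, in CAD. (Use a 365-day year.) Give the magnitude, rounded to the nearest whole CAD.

CAD 45,372

T = 293/365 years.
Route A — deposit CHF, sell forward: 1,800,000 × 1.005137534 × 1.9030 = CAD 3,442,998.11.
Route B — convert at spot, deposit CAD: 1,800,000 × 1.8220 × 1.06365726 = CAD 3,488,370.35.
The quoted forward undervalues CHF, so borrow CHF, convert to CAD at spot, deposit the CAD at 7.93%, and buy CHF forward at 1.9030 to cover the loan.
Arbitrage profit = |3,442,998.11 − 3,488,370.35| = CAD 45,372.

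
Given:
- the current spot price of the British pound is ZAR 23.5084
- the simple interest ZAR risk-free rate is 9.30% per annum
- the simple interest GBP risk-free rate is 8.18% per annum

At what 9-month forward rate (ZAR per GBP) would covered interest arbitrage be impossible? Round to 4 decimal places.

23.6945

T = 9/12 years.
ZAR accumulates by 1 + 0.0930×9/12 = 1.069750.
Growth of 1 GBP over T: 1 + 0.0818×9/12 = 1.061350.
So F = 23.5084 × 1.069750 / 1.061350 = 23.694456 (ZAR/GBP).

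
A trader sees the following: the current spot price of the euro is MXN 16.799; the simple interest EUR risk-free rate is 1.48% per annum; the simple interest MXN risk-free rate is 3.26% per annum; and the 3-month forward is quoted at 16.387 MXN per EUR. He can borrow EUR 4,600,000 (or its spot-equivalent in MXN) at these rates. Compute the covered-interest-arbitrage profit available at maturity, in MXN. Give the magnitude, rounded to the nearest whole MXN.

T = 3/12 years.
Route A — deposit EUR, sell forward: 4,600,000 × 1.003700 × 16.387 = MXN 75,659,106.74.
Route B — convert at spot, deposit MXN: 4,600,000 × 16.799 × 1.008150 = MXN 77,905,194.51.
The quoted forward undervalues EUR, so borrow EUR, convert to MXN at spot, deposit the MXN at 3.26%, and buy EUR forward at 16.387 to cover the loan.
Profit = 77,905,194.51 − 75,659,106.74 = MXN 2,246,088.

MXN 2,246,088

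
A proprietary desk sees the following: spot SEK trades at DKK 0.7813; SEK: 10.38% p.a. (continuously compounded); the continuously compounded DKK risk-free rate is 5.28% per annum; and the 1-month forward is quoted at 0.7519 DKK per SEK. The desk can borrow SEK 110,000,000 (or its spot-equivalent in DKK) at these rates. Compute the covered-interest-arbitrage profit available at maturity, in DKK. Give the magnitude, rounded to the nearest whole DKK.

DKK 2,894,446

T = 1/12 years.
Invest the SEK and cover forward: 110,000,000 × 1.0086875194 × 0.7519 = DKK 83,427,536.04.
Convert at spot and invest in DKK: 110,000,000 × 0.7813 × 1.0044096942 = DKK 86,321,982.35.
The quoted forward undervalues SEK, so borrow SEK, convert to DKK at spot, deposit the DKK at 5.28%, and buy SEK forward at 0.7519 to cover the loan.
Profit = 86,321,982.35 − 83,427,536.04 = DKK 2,894,446.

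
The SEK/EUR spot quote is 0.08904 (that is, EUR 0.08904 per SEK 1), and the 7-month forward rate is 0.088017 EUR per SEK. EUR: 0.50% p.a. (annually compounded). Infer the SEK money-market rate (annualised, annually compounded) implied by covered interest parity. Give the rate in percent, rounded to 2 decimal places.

T = 7/12 years.
CIP gives F = S · g_EUR/g_SEK, so g_EUR/g_SEK = 0.088017/0.08904 = 0.9885108.
EUR growth factor: (1 + 0.0050)^(7/12) = 1.0029136.
That pins the SEK growth at 1.0145702.
Annualise: 1.0145702^(12/7) − 1 = 0.025107 = 2.51%.

2.51%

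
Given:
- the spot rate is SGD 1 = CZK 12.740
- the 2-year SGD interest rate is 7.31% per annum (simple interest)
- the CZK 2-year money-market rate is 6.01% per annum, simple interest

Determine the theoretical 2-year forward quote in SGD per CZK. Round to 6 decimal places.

T = 2 years.
CZK accumulates by 1 + 0.0601×2 = 1.120200.
Growth of 1 SGD over T: 1 + 0.0731×2 = 1.146200.
Forward (CZK per SGD) = 12.74 × 1.120200 / 1.146200 = 12.45101.
Quoted the other way: 1/12.45101 = 0.080315 SGD per CZK.

0.080315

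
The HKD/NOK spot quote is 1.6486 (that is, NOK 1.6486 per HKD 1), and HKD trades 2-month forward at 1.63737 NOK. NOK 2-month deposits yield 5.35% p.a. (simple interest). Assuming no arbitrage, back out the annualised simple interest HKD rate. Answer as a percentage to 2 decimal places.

T = 2/12 years.
F/S = 1.63737/1.6486 = 0.9931882 = (growth of NOK) / (growth of HKD).
NOK growth factor: 1 + 0.0535×2/12 = 1.0089167.
That pins the HKD growth at 1.0158364.
(1.0158364 − 1)/T = 0.095018, i.e. 9.50%.

9.50%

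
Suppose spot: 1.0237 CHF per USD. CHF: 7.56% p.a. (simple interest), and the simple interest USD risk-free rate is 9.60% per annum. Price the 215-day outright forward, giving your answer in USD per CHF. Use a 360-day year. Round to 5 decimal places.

0.98824

T = 215/360 years.
Growth of 1 CHF over T: 1 + 0.0756×215/360 = 1.045150.
USD accumulates by 1 + 0.0960×215/360 = 1.0573333.
CIP: F = S · (grow CHF)/(grow USD) = 1.0237 × 1.045150/1.0573333 = 1.011904 CHF per USD.
Quoted the other way: 1/1.011904 = 0.98824 USD per CHF.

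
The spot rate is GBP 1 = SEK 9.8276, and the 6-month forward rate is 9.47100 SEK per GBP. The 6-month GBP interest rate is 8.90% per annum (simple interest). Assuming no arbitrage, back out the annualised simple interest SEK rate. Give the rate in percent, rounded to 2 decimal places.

T = 6/12 years.
By CIP, F/S equals the SEK-to-GBP growth ratio: 9.471/9.8276 = 0.9637144.
The GBP side grows by 1 + 0.0890×6/12 = 1.044500.
Hence g_SEK = 1.0065997.
(1.0065997 − 1)/T = 0.013199, i.e. 1.32%.

1.32%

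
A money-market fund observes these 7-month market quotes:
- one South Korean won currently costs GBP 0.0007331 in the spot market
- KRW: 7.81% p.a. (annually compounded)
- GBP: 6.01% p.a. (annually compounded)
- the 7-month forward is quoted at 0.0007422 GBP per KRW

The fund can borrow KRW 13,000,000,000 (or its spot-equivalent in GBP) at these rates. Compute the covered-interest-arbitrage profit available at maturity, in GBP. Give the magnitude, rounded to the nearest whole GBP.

GBP 220,926

T = 7/12 years.
Invest the KRW and cover forward: 13,000,000,000 × 1.044843175 × 0.0007422 = GBP 10,081,273.86.
Convert at spot and invest in GBP: 13,000,000,000 × 0.0007331 × 1.034631397 = GBP 9,860,347.60.
The quoted forward overvalues KRW, so borrow GBP, buy KRW at spot, deposit the KRW at 7.81%, and sell the proceeds forward at 0.0007422.
The gap between the two covered legs is GBP 220,926.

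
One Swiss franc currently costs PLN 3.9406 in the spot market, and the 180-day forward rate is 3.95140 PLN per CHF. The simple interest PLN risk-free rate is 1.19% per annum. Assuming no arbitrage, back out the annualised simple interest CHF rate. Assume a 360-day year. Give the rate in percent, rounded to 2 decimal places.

0.64%

T = 180/360 years.
F/S = 3.9514/3.9406 = 1.0027407 = (growth of PLN) / (growth of CHF).
The PLN side grows by 1 + 0.0119×180/360 = 1.005950.
Hence g_CHF = 1.0032005.
r = (1.0032005 − 1)/(180/360) = 0.006401 → 0.64%.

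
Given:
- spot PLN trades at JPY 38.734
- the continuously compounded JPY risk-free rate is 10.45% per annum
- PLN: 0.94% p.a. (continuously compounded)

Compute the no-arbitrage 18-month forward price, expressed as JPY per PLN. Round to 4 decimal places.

T = 18/12 years.
Growth of 1 JPY over T: e^(0.1045×18/12) = 1.16970315.
PLN accumulates by e^(0.0094×18/12) = 1.01419987.
CIP: F = S · (grow JPY)/(grow PLN) = 38.734 × 1.16970315/1.01419987 = 44.672932 JPY per PLN.

44.6729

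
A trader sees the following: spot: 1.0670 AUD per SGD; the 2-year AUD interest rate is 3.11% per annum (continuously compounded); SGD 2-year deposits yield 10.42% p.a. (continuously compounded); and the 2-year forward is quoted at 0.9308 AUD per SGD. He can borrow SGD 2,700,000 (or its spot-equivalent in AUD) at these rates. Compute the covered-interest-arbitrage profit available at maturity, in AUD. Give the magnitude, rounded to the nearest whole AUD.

T = 2 years.
Invest the SGD and cover forward: 2,700,000 × 1.231705753 × 0.9308 = AUD 3,095,473.63.
Convert at spot and invest in AUD: 2,700,000 × 1.0670 × 1.064175158 = AUD 3,065,782.21.
The quoted forward overvalues SGD, so borrow AUD, buy SGD at spot, deposit the SGD at 10.42%, and sell the proceeds forward at 0.9308.
Profit = 3,095,473.63 − 3,065,782.21 = AUD 29,691.

AUD 29,691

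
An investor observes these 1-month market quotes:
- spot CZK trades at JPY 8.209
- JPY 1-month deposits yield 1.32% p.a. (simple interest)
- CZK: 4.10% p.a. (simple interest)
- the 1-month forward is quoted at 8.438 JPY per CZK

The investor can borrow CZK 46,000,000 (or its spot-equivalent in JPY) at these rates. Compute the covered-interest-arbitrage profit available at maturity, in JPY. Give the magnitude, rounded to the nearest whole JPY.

T = 1/12 years.
Keep in CZK, deliver into the forward: 46,000,000·1.00341666667·8.438 = JPY 389,474,172.33.
Swap to JPY now, deposit: 46,000,000·8.209·1.001100 = JPY 378,029,375.40.
The quoted forward overvalues CZK, so borrow JPY, buy CZK at spot, deposit the CZK at 4.10%, and sell the proceeds forward at 8.438.
The gap between the two covered legs is JPY 11,444,797.

JPY 11,444,797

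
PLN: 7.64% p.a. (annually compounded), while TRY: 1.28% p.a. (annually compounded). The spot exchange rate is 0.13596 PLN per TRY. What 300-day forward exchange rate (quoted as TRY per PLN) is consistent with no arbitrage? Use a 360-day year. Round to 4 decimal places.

6.9911

T = 300/360 years.
Growth of 1 PLN over T: (1 + 0.0764)^(300/360) = 1.0632729.
TRY accumulates by (1 + 0.0128)^(300/360) = 1.0106553.
Forward (PLN per TRY) = 0.13596 × 1.0632729 / 1.0106553 = 0.1430385.
Quoted the other way: 1/0.1430385 = 6.9911 TRY per PLN.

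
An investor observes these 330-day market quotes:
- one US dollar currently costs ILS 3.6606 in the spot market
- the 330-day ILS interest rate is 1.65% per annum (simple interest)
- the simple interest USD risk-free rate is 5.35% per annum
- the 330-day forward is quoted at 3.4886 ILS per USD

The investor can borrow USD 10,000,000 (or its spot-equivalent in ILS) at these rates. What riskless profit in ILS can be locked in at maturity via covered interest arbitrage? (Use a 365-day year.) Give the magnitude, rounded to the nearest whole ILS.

T = 330/365 years.
Route A — deposit USD, sell forward: 10,000,000 × 1.048369863 × 3.4886 = ILS 36,573,431.04.
Route B — convert at spot, deposit ILS: 10,000,000 × 3.6606 × 1.0149178082 = ILS 37,152,081.29.
The quoted forward undervalues USD, so borrow USD, convert to ILS at spot, deposit the ILS at 1.65%, and buy USD forward at 3.4886 to cover the loan.
Arbitrage profit = |36,573,431.04 − 37,152,081.29| = ILS 578,650.

ILS 578,650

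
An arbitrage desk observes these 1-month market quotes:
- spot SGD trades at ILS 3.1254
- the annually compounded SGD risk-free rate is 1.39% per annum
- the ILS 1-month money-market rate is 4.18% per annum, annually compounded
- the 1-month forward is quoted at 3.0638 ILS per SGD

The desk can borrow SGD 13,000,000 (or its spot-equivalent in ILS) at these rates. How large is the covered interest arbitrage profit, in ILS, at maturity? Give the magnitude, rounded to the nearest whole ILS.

T = 1/12 years.
Route A — deposit SGD, sell forward: 13,000,000 × 1.0011510187 × 3.0638 = ILS 39,875,244.38.
Route B — convert at spot, deposit ILS: 13,000,000 × 3.1254 × 1.0034183281 = ILS 40,769,087.35.
The quoted forward undervalues SGD, so borrow SGD, convert to ILS at spot, deposit the ILS at 4.18%, and buy SGD forward at 3.0638 to cover the loan.
The gap between the two covered legs is ILS 893,843.

ILS 893,843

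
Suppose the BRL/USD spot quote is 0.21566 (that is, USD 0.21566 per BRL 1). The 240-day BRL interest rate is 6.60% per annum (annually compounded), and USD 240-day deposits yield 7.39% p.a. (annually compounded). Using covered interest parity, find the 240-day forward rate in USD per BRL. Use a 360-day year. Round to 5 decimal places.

0.21672

T = 240/360 years.
Growth of 1 USD over T: (1 + 0.0739)^(240/360) = 1.048679.
BRL accumulates by (1 + 0.0660)^(240/360) = 1.0435297.
Forward (USD per BRL) = 0.21566 × 1.048679 / 1.0435297 = 0.2167242.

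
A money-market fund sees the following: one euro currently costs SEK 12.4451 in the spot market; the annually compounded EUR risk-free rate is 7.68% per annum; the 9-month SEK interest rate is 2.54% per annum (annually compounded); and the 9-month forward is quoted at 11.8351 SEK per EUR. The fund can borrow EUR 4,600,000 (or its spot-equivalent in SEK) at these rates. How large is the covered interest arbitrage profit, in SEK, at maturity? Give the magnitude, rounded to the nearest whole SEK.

T = 9/12 years.
Keep in EUR, deliver into the forward: 4,600,000·1.0570640065·11.8351 = SEK 57,548,107.83.
Swap to SEK now, deposit: 4,600,000·12.4451·1.0189901474 = SEK 58,334,597.70.
The quoted forward undervalues EUR, so borrow EUR, convert to SEK at spot, deposit the SEK at 2.54%, and buy EUR forward at 11.8351 to cover the loan.
Arbitrage profit = |57,548,107.83 − 58,334,597.70| = SEK 786,490.

SEK 786,490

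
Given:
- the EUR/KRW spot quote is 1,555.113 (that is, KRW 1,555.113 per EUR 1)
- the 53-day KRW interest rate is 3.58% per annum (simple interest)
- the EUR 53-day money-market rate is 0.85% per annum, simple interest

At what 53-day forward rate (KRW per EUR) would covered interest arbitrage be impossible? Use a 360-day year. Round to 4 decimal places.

T = 53/360 years.
KRW accumulates by 1 + 0.0358×53/360 = 1.0052705556.
Growth of 1 EUR over T: 1 + 0.0085×53/360 = 1.0012513889.
CIP: F = S · (grow KRW)/(grow EUR) = 1555.113 × 1.0052705556/1.0012513889 = 1561.355447 KRW per EUR.

1561.3554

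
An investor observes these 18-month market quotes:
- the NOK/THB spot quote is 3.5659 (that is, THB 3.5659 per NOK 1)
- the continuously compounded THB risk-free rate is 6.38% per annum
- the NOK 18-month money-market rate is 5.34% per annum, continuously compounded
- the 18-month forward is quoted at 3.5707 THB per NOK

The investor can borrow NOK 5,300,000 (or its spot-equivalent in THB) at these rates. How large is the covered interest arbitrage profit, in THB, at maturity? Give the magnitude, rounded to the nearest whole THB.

THB 294,359

T = 18/12 years.
Route A — deposit NOK, sell forward: 5,300,000 × 1.0833954018 × 3.5707 = THB 20,502,943.79.
Route B — convert at spot, deposit THB: 5,300,000 × 3.5659 × 1.1004288858 = THB 20,797,302.63.
The quoted forward undervalues NOK, so borrow NOK, convert to THB at spot, deposit the THB at 6.38%, and buy NOK forward at 3.5707 to cover the loan.
Profit = 20,797,302.63 − 20,502,943.79 = THB 294,359.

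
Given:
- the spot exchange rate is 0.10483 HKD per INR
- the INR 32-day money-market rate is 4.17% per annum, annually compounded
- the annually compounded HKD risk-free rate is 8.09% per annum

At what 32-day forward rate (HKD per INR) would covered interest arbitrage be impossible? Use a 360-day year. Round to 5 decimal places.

0.10517

T = 32/360 years.
HKD growth factor: (1 + 0.0809)^(32/360) = 1.006939.
INR growth factor: (1 + 0.0417)^(32/360) = 1.0036381.
Forward (HKD per INR) = 0.10483 × 1.006939 / 1.0036381 = 0.1051748.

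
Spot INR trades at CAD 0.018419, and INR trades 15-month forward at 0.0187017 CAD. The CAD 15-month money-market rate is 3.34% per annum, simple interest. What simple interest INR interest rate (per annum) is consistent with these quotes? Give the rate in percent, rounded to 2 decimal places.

2.08%

T = 15/12 years.
By CIP, F/S equals the CAD-to-INR growth ratio: 0.0187017/0.018419 = 1.0153483.
The CAD side grows by 1 + 0.0334×15/12 = 1.041750.
Hence g_INR = 1.0260026.
(1.0260026 − 1)/T = 0.020802, i.e. 2.08%.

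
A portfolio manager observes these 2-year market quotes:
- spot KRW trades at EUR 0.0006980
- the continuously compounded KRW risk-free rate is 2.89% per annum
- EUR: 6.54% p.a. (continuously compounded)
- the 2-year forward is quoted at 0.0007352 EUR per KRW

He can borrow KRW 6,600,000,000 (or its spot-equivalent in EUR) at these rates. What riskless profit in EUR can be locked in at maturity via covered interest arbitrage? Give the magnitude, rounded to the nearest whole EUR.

T = 2 years.
Invest the KRW and cover forward: 6,600,000,000 × 1.059503074 × 0.0007352 = EUR 5,141,047.96.
Convert at spot and invest in EUR: 6,600,000,000 × 0.0006980 × 1.139739811 = EUR 5,250,553.36.
The quoted forward undervalues KRW, so borrow KRW, convert to EUR at spot, deposit the EUR at 6.54%, and buy KRW forward at 0.0007352 to cover the loan.
The gap between the two covered legs is EUR 109,505.

EUR 109,505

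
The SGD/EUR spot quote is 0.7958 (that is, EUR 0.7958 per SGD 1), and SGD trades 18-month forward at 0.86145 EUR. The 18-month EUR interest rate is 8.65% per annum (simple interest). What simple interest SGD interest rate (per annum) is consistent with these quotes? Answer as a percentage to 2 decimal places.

T = 18/12 years.
F/S = 0.86145/0.7958 = 1.0824956 = (growth of EUR) / (growth of SGD).
The EUR side grows by 1 + 0.0865×18/12 = 1.129750.
Hence g_SGD = 1.0436532.
r = (1.0436532 − 1)/(18/12) = 0.029102 → 2.91%.

2.91%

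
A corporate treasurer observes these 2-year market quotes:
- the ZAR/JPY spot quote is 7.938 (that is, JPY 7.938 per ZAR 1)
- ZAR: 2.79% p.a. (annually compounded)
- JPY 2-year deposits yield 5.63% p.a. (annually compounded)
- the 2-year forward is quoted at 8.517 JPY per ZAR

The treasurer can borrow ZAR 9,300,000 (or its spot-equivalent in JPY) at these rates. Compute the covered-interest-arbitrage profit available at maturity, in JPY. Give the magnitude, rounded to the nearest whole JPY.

T = 2 years.
Invest the ZAR and cover forward: 9,300,000 × 1.05657841 × 8.517 = JPY 83,689,568.36.
Convert at spot and invest in JPY: 9,300,000 × 7.938 × 1.11576969 = JPY 82,369,912.13.
The quoted forward overvalues ZAR, so borrow JPY, buy ZAR at spot, deposit the ZAR at 2.79%, and sell the proceeds forward at 8.517.
The gap between the two covered legs is JPY 1,319,656.

JPY 1,319,656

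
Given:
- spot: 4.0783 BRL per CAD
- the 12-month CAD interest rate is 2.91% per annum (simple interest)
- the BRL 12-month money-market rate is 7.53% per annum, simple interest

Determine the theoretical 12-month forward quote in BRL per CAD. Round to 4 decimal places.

T = 1 year.
BRL accumulates by 1 + 0.0753×1 = 1.075300.
CAD accumulates by 1 + 0.0291×1 = 1.029100.
CIP: F = S · (grow BRL)/(grow CAD) = 4.0783 × 1.075300/1.029100 = 4.261390 BRL per CAD.

4.2614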